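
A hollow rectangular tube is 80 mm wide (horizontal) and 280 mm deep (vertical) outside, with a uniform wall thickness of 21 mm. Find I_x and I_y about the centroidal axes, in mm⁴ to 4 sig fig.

Treat the section as a set of non-overlapping primitives; coordinates are from the bounding-box lower-left.
Outer rectangle: 80 × 280, A = 22 400 mm², y = 140 mm, Ī = 146 346 667 mm⁴.
Inner void (subtracted): 38 × 238, A = 9 044 mm², y = 140 mm, Ī = 42 690 695 mm⁴.
By symmetry the centroid is at mid-height, ȳ = 140 mm.
All pieces are centred on the centroidal x-axis, so I = ΣĪ (holes subtracted) = 103 655 972 mm⁴.
Repeating about the centroidal y-axis gives I_y = 10 858 372 mm⁴.

I_x ≈ 1.037 × 10⁸ mm⁴, I_y ≈ 1.086 × 10⁷ mm⁴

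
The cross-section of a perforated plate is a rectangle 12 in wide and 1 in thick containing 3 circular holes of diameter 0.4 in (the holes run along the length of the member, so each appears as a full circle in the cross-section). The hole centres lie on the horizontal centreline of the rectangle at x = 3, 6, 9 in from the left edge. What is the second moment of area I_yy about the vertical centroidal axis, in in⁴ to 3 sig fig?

I_yy ≈ 142 in⁴

Treat the section as a set of non-overlapping primitives; coordinates are from the bounding-box lower-left.
Plate: 12 × 1, A = 12 in², x = 6 in, Ī = 144 in⁴.
Hole 1 (subtracted): ⌀0.4, A = 0.12566 in², x = 3 in, Ī = 0.0012566 in⁴.
Hole 2 (subtracted): ⌀0.4, A = 0.12566 in², x = 6 in, Ī = 0.0012566 in⁴.
Hole 3 (subtracted): ⌀0.4, A = 0.12566 in², x = 9 in, Ī = 0.0012566 in⁴.
By symmetry the centroid is at mid-width, x̄ = 6 in.
Transfer each piece to the vertical centroidal axis using Ī + A·d² with d = x − 6:
  plate: d = 0 in → contributes +144 in⁴
  hole 1: d = -3 in → contributes −1.1322 in⁴
  hole 2: d = 0 in → contributes −0.0012566 in⁴
  hole 3: d = 3 in → contributes −1.1322 in⁴
Total I = 141.73 in⁴.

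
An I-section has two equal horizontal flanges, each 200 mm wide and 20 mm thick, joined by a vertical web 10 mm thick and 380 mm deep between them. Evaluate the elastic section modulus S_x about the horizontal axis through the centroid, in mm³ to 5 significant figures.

Split into non-overlapping primitives; take the origin at the lower-left of the bounding box.
Bottom flange: 200 × 20, A = 4 000 mm², y = 10 mm, Ī = 133333.3 mm⁴.
Web: 10 × 380, A = 3 800 mm², y = 210 mm, Ī = 45 726 667 mm⁴.
Top flange: 200 × 20, A = 4 000 mm², y = 410 mm, Ī = 133333.3 mm⁴.
By symmetry the centroid is at mid-height, ȳ = 210 mm.
Transfer each piece to the horizontal axis through the centroid using Ī + A·d² with d = y − 210:
  bottom flange: d = -200 mm → contributes +160 133 333 mm⁴
  web: d = 0 mm → contributes +45 726 667 mm⁴
  top flange: d = 200 mm → contributes +160 133 333 mm⁴
Total I = 365 993 333 mm⁴.
Extreme fibre distance c = 210 mm; S = I/c = 1 742 825 mm³.

S_x ≈ 1.7428 × 10⁶ mm³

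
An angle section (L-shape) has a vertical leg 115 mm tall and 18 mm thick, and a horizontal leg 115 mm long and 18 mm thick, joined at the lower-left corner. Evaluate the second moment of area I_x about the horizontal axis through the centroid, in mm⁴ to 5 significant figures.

Treat the section as a set of non-overlapping primitives; coordinates are from the bounding-box lower-left.
Vertical leg: 18 × 115, A = 2 070 mm², y = 57.5 mm, Ī = 2 281 313 mm⁴.
Horizontal leg (remainder): 97 × 18, A = 1 746 mm², y = 9 mm, Ī = 47 142 mm⁴.
Centroid: ȳ = ΣA·y / ΣA = 35.30896 mm.
Transfer each piece to the horizontal axis through the centroid using Ī + A·d² with d = y − 35.30896:
  vertical leg: d = 22.19104 mm → contributes +3 300 668 mm⁴
  horizontal leg (remainder): d = -26.30896 mm → contributes +1 255 656 mm⁴
Total I = 4 556 324 mm⁴.

I_x ≈ 4.5563 × 10⁶ mm⁴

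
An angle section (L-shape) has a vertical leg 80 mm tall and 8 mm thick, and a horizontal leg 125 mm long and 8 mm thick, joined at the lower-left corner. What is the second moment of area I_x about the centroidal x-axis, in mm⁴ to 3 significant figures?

I_x ≈ 8.39 × 10⁵ mm⁴

Break the section into simple shapes (no overlaps), measuring from the bottom-left corner of the bounding box.
Vertical leg: 8 × 80, A = 640 mm², y = 40 mm, Ī = 341 333 mm⁴.
Horizontal leg (remainder): 117 × 8, A = 936 mm², y = 4 mm, Ī = 4 992 mm⁴.
Centroid: ȳ = ΣA·y / ΣA = 18.619 mm.
Transfer each piece to the centroidal x-axis using Ī + A·d² with d = y − 18.619:
  vertical leg: d = 21.381 mm → contributes +633 900 mm⁴
  horizontal leg (remainder): d = -14.619 mm → contributes +205 037 mm⁴
Total I = 838 937 mm⁴.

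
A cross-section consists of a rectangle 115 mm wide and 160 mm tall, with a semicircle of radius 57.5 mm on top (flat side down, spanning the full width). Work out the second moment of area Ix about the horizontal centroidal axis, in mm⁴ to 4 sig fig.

Decompose the section into non-overlapping parts with the origin at the bottom-left of its bounding rectangle.
Rectangular body: 115 × 160, A = 18 400 mm², y = 80 mm, Ī = 39 253 333 mm⁴.
Semicircular cap: semicircle r = 57.5, A = 5193.45 mm², y = 184.404 mm, Ī = 1 199 785 mm⁴.
Centroid: ȳ = ΣA·y / ΣA = 102.982 mm.
Transfer each piece to the horizontal centroidal axis using Ī + A·d² with d = y − 102.982:
  rectangular body: d = -22.9816 mm → contributes +48 971 369 mm⁴
  semicircular cap: d = 81.4222 mm → contributes +35 630 080 mm⁴
Total I = 84 601 449 mm⁴.

Ix ≈ 8.460 × 10⁷ mm⁴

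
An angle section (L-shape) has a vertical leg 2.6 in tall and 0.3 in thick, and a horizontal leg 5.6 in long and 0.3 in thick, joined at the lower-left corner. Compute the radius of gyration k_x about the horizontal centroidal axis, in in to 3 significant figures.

k_x ≈ 0.695 in

Split into non-overlapping primitives; take the origin at the lower-left of the bounding box.
Vertical leg: 0.3 × 2.6, A = 0.78 in², y = 1.3 in, Ī = 0.4394 in⁴.
Horizontal leg (remainder): 5.3 × 0.3, A = 1.59 in², y = 0.15 in, Ī = 0.011925 in⁴.
Centroid: ȳ = ΣA·y / ΣA = 0.52848 in.
Transfer each piece to the horizontal centroidal axis using Ī + A·d² with d = y − 0.52848:
  vertical leg: d = 0.77152 in → contributes +0.90369 in⁴
  horizontal leg (remainder): d = -0.37848 in → contributes +0.23969 in⁴
Total I = 1.1434 in⁴.
Radius of gyration: k = √(I/A) = √(1.1434 / 2.37) = 0.69458 in.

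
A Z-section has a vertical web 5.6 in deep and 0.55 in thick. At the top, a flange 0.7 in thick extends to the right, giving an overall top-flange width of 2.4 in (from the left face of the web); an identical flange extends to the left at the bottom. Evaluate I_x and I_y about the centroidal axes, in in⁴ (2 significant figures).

Split into non-overlapping primitives; take the origin at the lower-left of the bounding box.
Web: 0.55 × 5.6, A = 3.08 in², y = 2.8 in, Ī = 8.049 in⁴.
Top flange (beyond web): 1.85 × 0.7, A = 1.295 in², y = 5.25 in, Ī = 0.05288 in⁴.
Bottom flange (beyond web): 1.85 × 0.7, A = 1.295 in², y = 0.35 in, Ī = 0.05288 in⁴.
Centroid: ȳ = ΣA·y / ΣA = 2.8 in.
Transfer each piece to the centroidal x-axis using Ī + A·d² with d = y − 2.8:
  web: d = 0 in → contributes +8.049 in⁴
  top flange (beyond web): d = 2.45 in → contributes +7.826 in⁴
  bottom flange (beyond web): d = -2.45 in → contributes +7.826 in⁴
Total I = 23.7 in⁴.
For the y-axis: x̄ = 2.125 in.
Repeating about the centroidal y-axis gives I_y = 4.546 in⁴.

I_x ≈ 24 in⁴, I_y ≈ 4.5 in⁴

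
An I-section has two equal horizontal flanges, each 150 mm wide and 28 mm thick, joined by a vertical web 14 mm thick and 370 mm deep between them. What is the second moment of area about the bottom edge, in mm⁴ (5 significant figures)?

I_base ≈ 1.0084 × 10⁹ mm⁴

Decompose the section into non-overlapping parts with the origin at the bottom-left of its bounding rectangle.
Bottom flange: 150 × 28, A = 4 200 mm², y = 14 mm, Ī = 274 400 mm⁴.
Web: 14 × 370, A = 5 180 mm², y = 213 mm, Ī = 59 095 167 mm⁴.
Top flange: 150 × 28, A = 4 200 mm², y = 412 mm, Ī = 274 400 mm⁴.
Transfer each piece to the bottom edge using Ī + A·d² with d = y − 0:
  bottom flange: d = 14 mm → contributes +1 097 600 mm⁴
  web: d = 213 mm → contributes +294 106 587 mm⁴
  top flange: d = 412 mm → contributes +713 199 200 mm⁴
Total I = 1 008 403 387 mm⁴.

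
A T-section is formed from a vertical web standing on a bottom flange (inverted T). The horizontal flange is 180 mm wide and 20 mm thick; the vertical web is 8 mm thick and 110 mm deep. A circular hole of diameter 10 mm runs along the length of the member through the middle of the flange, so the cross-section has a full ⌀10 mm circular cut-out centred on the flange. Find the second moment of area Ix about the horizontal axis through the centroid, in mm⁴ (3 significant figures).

Ix ≈ 3.98 × 10⁶ mm⁴

Split into non-overlapping primitives; take the origin at the lower-left of the bounding box.
Flange: 180 × 20, A = 3 600 mm², y = 10 mm, Ī = 120 000 mm⁴.
Web: 8 × 110, A = 880 mm², y = 75 mm, Ī = 887 333 mm⁴.
Hole (subtracted): ⌀10, A = 78.54 mm², y = 10 mm, Ī = 490.87 mm⁴.
Centroid: ȳ = ΣA·y / ΣA = 22.996 mm.
Transfer each piece to the horizontal axis through the centroid using Ī + A·d² with d = y − 22.996:
  flange: d = -12.996 mm → contributes +727 996 mm⁴
  web: d = 52.004 mm → contributes +3 267 248 mm⁴
  hole: d = -12.996 mm → contributes −13 755 mm⁴
Total I = 3 981 489 mm⁴.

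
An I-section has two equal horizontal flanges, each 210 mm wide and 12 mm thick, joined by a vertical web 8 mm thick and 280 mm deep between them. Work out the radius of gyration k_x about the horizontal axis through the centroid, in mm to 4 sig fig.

Break the section into simple shapes (no overlaps), measuring from the bottom-left corner of the bounding box.
Bottom flange: 210 × 12, A = 2 520 mm², y = 6 mm, Ī = 30 240 mm⁴.
Web: 8 × 280, A = 2 240 mm², y = 152 mm, Ī = 14 634 667 mm⁴.
Top flange: 210 × 12, A = 2 520 mm², y = 298 mm, Ī = 30 240 mm⁴.
By symmetry the centroid is at mid-height, ȳ = 152 mm.
Transfer each piece to the horizontal axis through the centroid using Ī + A·d² with d = y − 152:
  bottom flange: d = -146 mm → contributes +53 746 560 mm⁴
  web: d = 0 mm → contributes +14 634 667 mm⁴
  top flange: d = 146 mm → contributes +53 746 560 mm⁴
Total I = 122 127 787 mm⁴.
Radius of gyration: k = √(I/A) = √(122 127 787 / 7 280) = 129.521 mm.

k_x ≈ 129.5 mm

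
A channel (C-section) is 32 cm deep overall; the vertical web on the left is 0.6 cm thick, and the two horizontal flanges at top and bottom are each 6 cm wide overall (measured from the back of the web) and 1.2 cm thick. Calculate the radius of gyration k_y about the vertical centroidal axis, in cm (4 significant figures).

Decompose the section into non-overlapping parts with the origin at the bottom-left of its bounding rectangle.
Web: 0.6 × 32, A = 19.2 cm², x = 0.3 cm, Ī = 0.576 cm⁴.
Top flange (beyond web): 5.4 × 1.2, A = 6.48 cm², x = 3.3 cm, Ī = 15.7464 cm⁴.
Bottom flange (beyond web): 5.4 × 1.2, A = 6.48 cm², x = 3.3 cm, Ī = 15.7464 cm⁴.
Centroid: x̄ = ΣA·x / ΣA = 1.50896 cm.
Transfer each piece to the vertical centroidal axis using Ī + A·d² with d = x − 1.50896:
  web: d = -1.20896 cm → contributes +28.6382 cm⁴
  top flange (beyond web): d = 1.79104 cm → contributes +36.5332 cm⁴
  bottom flange (beyond web): d = 1.79104 cm → contributes +36.5332 cm⁴
Total I = 101.705 cm⁴.
Radius of gyration: k = √(I/A) = √(101.705 / 32.16) = 1.77833 cm.

k_y ≈ 1.778 cm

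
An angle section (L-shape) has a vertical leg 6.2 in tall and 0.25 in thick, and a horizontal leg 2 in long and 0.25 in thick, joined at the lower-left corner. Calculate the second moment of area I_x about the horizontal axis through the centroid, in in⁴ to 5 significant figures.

I_x ≈ 7.9872 in⁴

Treat the section as a set of non-overlapping primitives; coordinates are from the bounding-box lower-left.
Vertical leg: 0.25 × 6.2, A = 1.55 in², y = 3.1 in, Ī = 4.965167 in⁴.
Horizontal leg (remainder): 1.75 × 0.25, A = 0.4375 in², y = 0.125 in, Ī = 0.002278646 in⁴.
Centroid: ȳ = ΣA·y / ΣA = 2.445126 in.
Transfer each piece to the horizontal axis through the centroid using Ī + A·d² with d = y − 2.445126:
  vertical leg: d = 0.6548742 in → contributes +5.6299 in⁴
  horizontal leg (remainder): d = -2.320126 in → contributes +2.357334 in⁴
Total I = 7.987234 in⁴.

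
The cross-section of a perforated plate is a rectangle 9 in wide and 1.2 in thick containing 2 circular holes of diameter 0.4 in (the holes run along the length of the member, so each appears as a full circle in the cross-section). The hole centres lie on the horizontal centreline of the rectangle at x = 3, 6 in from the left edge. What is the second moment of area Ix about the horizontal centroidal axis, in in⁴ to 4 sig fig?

Ix ≈ 1.293 in⁴

Decompose the section into non-overlapping parts with the origin at the bottom-left of its bounding rectangle.
Plate: 9 × 1.2, A = 10.8 in², y = 0.6 in, Ī = 1.296 in⁴.
Hole 1 (subtracted): ⌀0.4, A = 0.125664 in², y = 0.6 in, Ī = 0.00125664 in⁴.
Hole 2 (subtracted): ⌀0.4, A = 0.125664 in², y = 0.6 in, Ī = 0.00125664 in⁴.
By symmetry the centroid is at mid-height, ȳ = 0.6 in.
All pieces are centred on the horizontal centroidal axis, so I = ΣĪ (holes subtracted) = 1.29349 in⁴.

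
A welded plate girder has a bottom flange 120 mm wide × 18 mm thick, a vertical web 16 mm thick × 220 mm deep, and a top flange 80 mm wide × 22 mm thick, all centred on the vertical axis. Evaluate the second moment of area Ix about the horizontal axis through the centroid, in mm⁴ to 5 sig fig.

Ix ≈ 7.0421 × 10⁷ mm⁴

Split into non-overlapping primitives; take the origin at the lower-left of the bounding box.
Bottom plate: 120 × 18, A = 2 160 mm², y = 9 mm, Ī = 58 320 mm⁴.
Web plate: 16 × 220, A = 3 520 mm², y = 128 mm, Ī = 14 197 333 mm⁴.
Top plate: 80 × 22, A = 1 760 mm², y = 249 mm, Ī = 70986.67 mm⁴.
Centroid: ȳ = ΣA·y / ΣA = 122.0753 mm.
Transfer each piece to the horizontal axis through the centroid using Ī + A·d² with d = y − 122.0753:
  bottom plate: d = -113.0753 mm → contributes +27 676 115 mm⁴
  web plate: d = 5.924731 mm → contributes +14 320 894 mm⁴
  top plate: d = 126.9247 mm → contributes +28 424 388 mm⁴
Total I = 70 421 398 mm⁴.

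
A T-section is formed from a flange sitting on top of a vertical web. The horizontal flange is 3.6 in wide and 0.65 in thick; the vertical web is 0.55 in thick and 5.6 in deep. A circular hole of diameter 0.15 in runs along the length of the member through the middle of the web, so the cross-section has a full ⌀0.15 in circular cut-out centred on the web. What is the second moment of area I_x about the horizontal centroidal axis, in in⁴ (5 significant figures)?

I_x ≈ 21.085 in⁴

Decompose the section into non-overlapping parts with the origin at the bottom-left of its bounding rectangle.
Flange: 3.6 × 0.65, A = 2.34 in², y = 5.925 in, Ī = 0.0823875 in⁴.
Web: 0.55 × 5.6, A = 3.08 in², y = 2.8 in, Ī = 8.049067 in⁴.
Hole (subtracted): ⌀0.15, A = 0.01767146 in², y = 2.8 in, Ī = 0.00002485049 in⁴.
Centroid: ȳ = ΣA·y / ΣA = 4.153583 in.
Transfer each piece to the horizontal centroidal axis using Ī + A·d² with d = y − 4.153583:
  flange: d = 1.771417 in → contributes +7.425116 in⁴
  web: d = -1.353583 in → contributes +13.6922 in⁴
  hole: d = -1.353583 in → contributes −0.03240227 in⁴
Total I = 21.08492 in⁴.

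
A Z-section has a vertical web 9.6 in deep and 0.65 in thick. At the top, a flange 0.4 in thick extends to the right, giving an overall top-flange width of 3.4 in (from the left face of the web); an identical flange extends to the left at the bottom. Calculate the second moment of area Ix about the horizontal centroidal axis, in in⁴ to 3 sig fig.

Break the section into simple shapes (no overlaps), measuring from the bottom-left corner of the bounding box.
Web: 0.65 × 9.6, A = 6.24 in², y = 4.8 in, Ī = 47.923 in⁴.
Top flange (beyond web): 2.75 × 0.4, A = 1.1 in², y = 9.4 in, Ī = 0.014667 in⁴.
Bottom flange (beyond web): 2.75 × 0.4, A = 1.1 in², y = 0.2 in, Ī = 0.014667 in⁴.
Centroid: ȳ = ΣA·y / ΣA = 4.8 in.
Transfer each piece to the horizontal centroidal axis using Ī + A·d² with d = y − 4.8:
  web: d = 0 in → contributes +47.923 in⁴
  top flange (beyond web): d = 4.6 in → contributes +23.291 in⁴
  bottom flange (beyond web): d = -4.6 in → contributes +23.291 in⁴
Total I = 94.505 in⁴.

Ix ≈ 94.5 in⁴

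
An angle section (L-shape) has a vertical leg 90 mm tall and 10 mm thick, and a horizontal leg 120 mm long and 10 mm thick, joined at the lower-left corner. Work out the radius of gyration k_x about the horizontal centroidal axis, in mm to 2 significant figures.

k_x ≈ 27 mm

Split into non-overlapping primitives; take the origin at the lower-left of the bounding box.
Vertical leg: 10 × 90, A = 900 mm², y = 45 mm, Ī = 607 500 mm⁴.
Horizontal leg (remainder): 110 × 10, A = 1 100 mm², y = 5 mm, Ī = 9 167 mm⁴.
Centroid: ȳ = ΣA·y / ΣA = 23 mm.
Transfer each piece to the horizontal centroidal axis using Ī + A·d² with d = y − 23:
  vertical leg: d = 22 mm → contributes +1 043 100 mm⁴
  horizontal leg (remainder): d = -18 mm → contributes +365 567 mm⁴
Total I = 1 408 667 mm⁴.
Radius of gyration: k = √(I/A) = √(1 408 667 / 2 000) = 26.54 mm.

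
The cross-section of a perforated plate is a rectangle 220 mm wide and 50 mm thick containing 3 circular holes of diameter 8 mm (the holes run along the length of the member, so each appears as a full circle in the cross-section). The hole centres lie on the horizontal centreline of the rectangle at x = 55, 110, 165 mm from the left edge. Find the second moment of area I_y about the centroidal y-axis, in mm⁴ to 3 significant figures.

I_y ≈ 4.41 × 10⁷ mm⁴

Treat the section as a set of non-overlapping primitives; coordinates are from the bounding-box lower-left.
Plate: 220 × 50, A = 11 000 mm², x = 110 mm, Ī = 44 366 667 mm⁴.
Hole 1 (subtracted): ⌀8, A = 50.265 mm², x = 55 mm, Ī = 201.06 mm⁴.
Hole 2 (subtracted): ⌀8, A = 50.265 mm², x = 110 mm, Ī = 201.06 mm⁴.
Hole 3 (subtracted): ⌀8, A = 50.265 mm², x = 165 mm, Ī = 201.06 mm⁴.
By symmetry the centroid is at mid-width, x̄ = 110 mm.
Transfer each piece to the centroidal y-axis using Ī + A·d² with d = x − 110:
  plate: d = 0 mm → contributes +44 366 667 mm⁴
  hole 1: d = -55 mm → contributes −152 254 mm⁴
  hole 2: d = 0 mm → contributes −201.06 mm⁴
  hole 3: d = 55 mm → contributes −152 254 mm⁴
Total I = 44 061 957 mm⁴.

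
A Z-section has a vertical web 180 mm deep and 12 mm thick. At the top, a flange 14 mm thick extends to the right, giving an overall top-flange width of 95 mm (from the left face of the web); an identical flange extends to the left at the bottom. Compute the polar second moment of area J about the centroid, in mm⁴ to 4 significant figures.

Treat the section as a set of non-overlapping primitives; coordinates are from the bounding-box lower-left.
Web: 12 × 180, A = 2 160 mm², y = 90 mm, Ī = 5 832 000 mm⁴.
Top flange (beyond web): 83 × 14, A = 1 162 mm², y = 173 mm, Ī = 18979.3 mm⁴.
Bottom flange (beyond web): 83 × 14, A = 1 162 mm², y = 7 mm, Ī = 18979.3 mm⁴.
Centroid: ȳ = ΣA·y / ΣA = 90 mm.
Transfer each piece to the centroidal x-axis using Ī + A·d² with d = y − 90:
  web: d = 0 mm → contributes +5 832 000 mm⁴
  top flange (beyond web): d = 83 mm → contributes +8 023 997 mm⁴
  bottom flange (beyond web): d = -83 mm → contributes +8 023 997 mm⁴
Total I = 21 879 995 mm⁴.
For the y-axis: x̄ = 89 mm.
Repeating about the centroidal y-axis gives I_y = 6 603 615 mm⁴.
Polar second moment: J = I_x + I_y = 28 483 609 mm⁴.

J ≈ 2.848 × 10⁷ mm⁴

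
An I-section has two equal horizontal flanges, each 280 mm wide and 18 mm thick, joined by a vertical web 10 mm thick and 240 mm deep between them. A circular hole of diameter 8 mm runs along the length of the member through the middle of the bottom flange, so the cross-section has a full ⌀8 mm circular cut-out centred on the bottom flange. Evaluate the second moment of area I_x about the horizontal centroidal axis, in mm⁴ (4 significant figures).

I_x ≈ 1.787 × 10⁸ mm⁴

Treat the section as a set of non-overlapping primitives; coordinates are from the bounding-box lower-left.
Bottom flange: 280 × 18, A = 5 040 mm², y = 9 mm, Ī = 136 080 mm⁴.
Web: 10 × 240, A = 2 400 mm², y = 138 mm, Ī = 11 520 000 mm⁴.
Top flange: 280 × 18, A = 5 040 mm², y = 267 mm, Ī = 136 080 mm⁴.
Hole (subtracted): ⌀8, A = 50.2655 mm², y = 9 mm, Ī = 201.062 mm⁴.
Centroid: ȳ = ΣA·y / ΣA = 138.522 mm.
Transfer each piece to the horizontal centroidal axis using Ī + A·d² with d = y − 138.522:
  bottom flange: d = -129.522 mm → contributes +84 686 432 mm⁴
  web: d = -0.521672 mm → contributes +11 520 653 mm⁴
  top flange: d = 128.478 mm → contributes +83 329 751 mm⁴
  hole: d = -129.522 mm → contributes −843 448 mm⁴
Total I = 178 693 388 mm⁴.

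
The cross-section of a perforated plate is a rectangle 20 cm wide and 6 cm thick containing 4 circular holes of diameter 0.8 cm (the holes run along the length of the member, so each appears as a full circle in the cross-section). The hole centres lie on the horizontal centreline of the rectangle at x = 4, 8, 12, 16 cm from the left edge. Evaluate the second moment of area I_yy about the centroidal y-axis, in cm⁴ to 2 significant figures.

Decompose the section into non-overlapping parts with the origin at the bottom-left of its bounding rectangle.
Plate: 20 × 6, A = 120 cm², x = 10 cm, Ī = 4 000 cm⁴.
Hole 1 (subtracted): ⌀0.8, A = 0.5027 cm², x = 4 cm, Ī = 0.02011 cm⁴.
Hole 2 (subtracted): ⌀0.8, A = 0.5027 cm², x = 8 cm, Ī = 0.02011 cm⁴.
Hole 3 (subtracted): ⌀0.8, A = 0.5027 cm², x = 12 cm, Ī = 0.02011 cm⁴.
Hole 4 (subtracted): ⌀0.8, A = 0.5027 cm², x = 16 cm, Ī = 0.02011 cm⁴.
By symmetry the centroid is at mid-width, x̄ = 10 cm.
Transfer each piece to the centroidal y-axis using Ī + A·d² with d = x − 10:
  plate: d = 0 cm → contributes +4 000 cm⁴
  hole 1: d = -6 cm → contributes −18.12 cm⁴
  hole 2: d = -2 cm → contributes −2.031 cm⁴
  hole 3: d = 2 cm → contributes −2.031 cm⁴
  hole 4: d = 6 cm → contributes −18.12 cm⁴
Total I = 3 960 cm⁴.

I_yy ≈ 4000 cm⁴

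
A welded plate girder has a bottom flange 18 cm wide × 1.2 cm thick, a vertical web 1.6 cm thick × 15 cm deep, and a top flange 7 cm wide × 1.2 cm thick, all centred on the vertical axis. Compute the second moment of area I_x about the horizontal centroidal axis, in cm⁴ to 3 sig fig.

I_x ≈ 2210 cm⁴

Decompose the section into non-overlapping parts with the origin at the bottom-left of its bounding rectangle.
Bottom plate: 18 × 1.2, A = 21.6 cm², y = 0.6 cm, Ī = 2.592 cm⁴.
Web plate: 1.6 × 15, A = 24 cm², y = 8.7 cm, Ī = 450 cm⁴.
Top plate: 7 × 1.2, A = 8.4 cm², y = 16.8 cm, Ī = 1.008 cm⁴.
Centroid: ȳ = ΣA·y / ΣA = 6.72 cm.
Transfer each piece to the horizontal centroidal axis using Ī + A·d² with d = y − 6.72:
  bottom plate: d = -6.12 cm → contributes +811.61 cm⁴
  web plate: d = 1.98 cm → contributes +544.09 cm⁴
  top plate: d = 10.08 cm → contributes +854.5 cm⁴
Total I = 2210.2 cm⁴.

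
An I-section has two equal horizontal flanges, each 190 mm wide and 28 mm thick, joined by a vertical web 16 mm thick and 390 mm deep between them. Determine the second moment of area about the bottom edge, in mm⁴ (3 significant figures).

Split into non-overlapping primitives; take the origin at the lower-left of the bounding box.
Bottom flange: 190 × 28, A = 5 320 mm², y = 14 mm, Ī = 347 573 mm⁴.
Web: 16 × 390, A = 6 240 mm², y = 223 mm, Ī = 79 092 000 mm⁴.
Top flange: 190 × 28, A = 5 320 mm², y = 432 mm, Ī = 347 573 mm⁴.
Transfer each piece to the bottom edge using Ī + A·d² with d = y − 0:
  bottom flange: d = 14 mm → contributes +1 390 293 mm⁴
  web: d = 223 mm → contributes +389 400 960 mm⁴
  top flange: d = 432 mm → contributes +993 187 253 mm⁴
Total I = 1 383 978 507 mm⁴.

I_base ≈ 1.38 × 10⁹ mm⁴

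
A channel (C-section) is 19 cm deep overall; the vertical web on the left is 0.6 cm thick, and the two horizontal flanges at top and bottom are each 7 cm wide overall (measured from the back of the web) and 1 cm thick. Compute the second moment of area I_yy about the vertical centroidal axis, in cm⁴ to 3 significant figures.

I_yy ≈ 118 cm⁴

Treat the section as a set of non-overlapping primitives; coordinates are from the bounding-box lower-left.
Web: 0.6 × 19, A = 11.4 cm², x = 0.3 cm, Ī = 0.342 cm⁴.
Top flange (beyond web): 6.4 × 1, A = 6.4 cm², x = 3.8 cm, Ī = 21.845 cm⁴.
Bottom flange (beyond web): 6.4 × 1, A = 6.4 cm², x = 3.8 cm, Ī = 21.845 cm⁴.
Centroid: x̄ = ΣA·x / ΣA = 2.1512 cm.
Transfer each piece to the vertical centroidal axis using Ī + A·d² with d = x − 2.1512:
  web: d = -1.8512 cm → contributes +39.411 cm⁴
  top flange (beyond web): d = 1.6488 cm → contributes +39.243 cm⁴
  bottom flange (beyond web): d = 1.6488 cm → contributes +39.243 cm⁴
Total I = 117.9 cm⁴.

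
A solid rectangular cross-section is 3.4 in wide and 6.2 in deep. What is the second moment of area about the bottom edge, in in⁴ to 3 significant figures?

The section: 3.4 × 6.2, A = 21.08 in², y = 3.1 in, Ī = 67.526 in⁴.
Transfer it to a horizontal axis along the bottom face using Ī + A·d² with d = y − 0:
  the section: d = 3.1 in → contributes +270.11 in⁴
Total I = 270.11 in⁴.

I_base ≈ 270 in⁴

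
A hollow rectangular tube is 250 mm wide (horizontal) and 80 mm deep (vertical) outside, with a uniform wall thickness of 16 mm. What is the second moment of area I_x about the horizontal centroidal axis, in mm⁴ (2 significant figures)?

Break the section into simple shapes (no overlaps), measuring from the bottom-left corner of the bounding box.
Outer rectangle: 250 × 80, A = 20 000 mm², y = 40 mm, Ī = 10 666 667 mm⁴.
Inner void (subtracted): 218 × 48, A = 10 464 mm², y = 40 mm, Ī = 2 009 088 mm⁴.
By symmetry the centroid is at mid-height, ȳ = 40 mm.
All pieces are centred on the horizontal centroidal axis, so I = ΣĪ (holes subtracted) = 8 657 579 mm⁴.

I_x ≈ 8.7 × 10⁶ mm⁴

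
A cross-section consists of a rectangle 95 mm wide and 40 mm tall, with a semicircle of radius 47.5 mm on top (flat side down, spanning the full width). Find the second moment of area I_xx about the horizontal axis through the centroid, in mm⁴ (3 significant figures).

I_xx ≈ 4.02 × 10⁶ mm⁴

Decompose the section into non-overlapping parts with the origin at the bottom-left of its bounding rectangle.
Rectangular body: 95 × 40, A = 3 800 mm², y = 20 mm, Ī = 506 667 mm⁴.
Semicircular cap: semicircle r = 47.5, A = 3544.1 mm², y = 60.16 mm, Ī = 558 736 mm⁴.
Centroid: ȳ = ΣA·y / ΣA = 39.38 mm.
Transfer each piece to the horizontal axis through the centroid using Ī + A·d² with d = y − 39.38:
  rectangular body: d = -19.38 mm → contributes +1 933 913 mm⁴
  semicircular cap: d = 20.779 mm → contributes +2 089 032 mm⁴
Total I = 4 022 944 mm⁴.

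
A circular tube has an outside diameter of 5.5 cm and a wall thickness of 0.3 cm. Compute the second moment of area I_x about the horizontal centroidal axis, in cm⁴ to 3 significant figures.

I_x ≈ 16.6 cm⁴

Decompose the section into non-overlapping parts with the origin at the bottom-left of its bounding rectangle.
Outer circle: ⌀5.5, A = 23.758 cm², y = 2.75 cm, Ī = 44.918 cm⁴.
Bore (subtracted): ⌀4.9, A = 18.857 cm², y = 2.75 cm, Ī = 28.298 cm⁴.
By symmetry the centroid is at mid-height, ȳ = 2.75 cm.
All pieces are centred on the horizontal centroidal axis, so I = ΣĪ (holes subtracted) = 16.62 cm⁴.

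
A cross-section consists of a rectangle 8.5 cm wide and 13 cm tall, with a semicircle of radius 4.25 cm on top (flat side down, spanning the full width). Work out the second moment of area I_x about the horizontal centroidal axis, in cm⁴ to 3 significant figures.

I_x ≈ 3150 cm⁴

Split into non-overlapping primitives; take the origin at the lower-left of the bounding box.
Rectangular body: 8.5 × 13, A = 110.5 cm², y = 6.5 cm, Ī = 1556.2 cm⁴.
Semicircular cap: semicircle r = 4.25, A = 28.373 cm², y = 14.804 cm, Ī = 35.809 cm⁴.
Centroid: ȳ = ΣA·y / ΣA = 8.1965 cm.
Transfer each piece to the horizontal centroidal axis using Ī + A·d² with d = y − 8.1965:
  rectangular body: d = -1.6965 cm → contributes +1874.2 cm⁴
  semicircular cap: d = 6.6072 cm → contributes +1274.4 cm⁴
Total I = 3148.7 cm⁴.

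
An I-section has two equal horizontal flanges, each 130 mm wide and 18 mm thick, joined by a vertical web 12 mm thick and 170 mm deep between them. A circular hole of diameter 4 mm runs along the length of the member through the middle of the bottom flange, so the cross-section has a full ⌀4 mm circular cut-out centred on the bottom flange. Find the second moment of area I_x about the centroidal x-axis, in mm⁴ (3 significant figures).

Decompose the section into non-overlapping parts with the origin at the bottom-left of its bounding rectangle.
Bottom flange: 130 × 18, A = 2 340 mm², y = 9 mm, Ī = 63 180 mm⁴.
Web: 12 × 170, A = 2 040 mm², y = 103 mm, Ī = 4 913 000 mm⁴.
Top flange: 130 × 18, A = 2 340 mm², y = 197 mm, Ī = 63 180 mm⁴.
Hole (subtracted): ⌀4, A = 12.566 mm², y = 9 mm, Ī = 12.566 mm⁴.
Centroid: ȳ = ΣA·y / ΣA = 103.18 mm.
Transfer each piece to the centroidal x-axis using Ī + A·d² with d = y − 103.18:
  bottom flange: d = -94.176 mm → contributes +20 816 966 mm⁴
  web: d = -0.17611 mm → contributes +4 913 063 mm⁴
  top flange: d = 93.824 mm → contributes +20 662 019 mm⁴
  hole: d = -94.176 mm → contributes −111 465 mm⁴
Total I = 46 280 583 mm⁴.

I_x ≈ 4.63 × 10⁷ mm⁴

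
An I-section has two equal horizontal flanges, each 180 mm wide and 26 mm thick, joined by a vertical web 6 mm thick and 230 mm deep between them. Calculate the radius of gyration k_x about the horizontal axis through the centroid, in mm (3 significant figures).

k_x ≈ 122 mm

Split into non-overlapping primitives; take the origin at the lower-left of the bounding box.
Bottom flange: 180 × 26, A = 4 680 mm², y = 13 mm, Ī = 263 640 mm⁴.
Web: 6 × 230, A = 1 380 mm², y = 141 mm, Ī = 6 083 500 mm⁴.
Top flange: 180 × 26, A = 4 680 mm², y = 269 mm, Ī = 263 640 mm⁴.
By symmetry the centroid is at mid-height, ȳ = 141 mm.
Transfer each piece to the horizontal axis through the centroid using Ī + A·d² with d = y − 141:
  bottom flange: d = -128 mm → contributes +76 940 760 mm⁴
  web: d = 0 mm → contributes +6 083 500 mm⁴
  top flange: d = 128 mm → contributes +76 940 760 mm⁴
Total I = 159 965 020 mm⁴.
Radius of gyration: k = √(I/A) = √(159 965 020 / 10 740) = 122.04 mm.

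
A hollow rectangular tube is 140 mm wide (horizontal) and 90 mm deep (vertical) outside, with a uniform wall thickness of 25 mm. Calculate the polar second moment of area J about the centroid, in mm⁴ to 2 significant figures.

J ≈ 2.6 × 10⁷ mm⁴

Treat the section as a set of non-overlapping primitives; coordinates are from the bounding-box lower-left.
Outer rectangle: 140 × 90, A = 12 600 mm², y = 45 mm, Ī = 8 505 000 mm⁴.
Inner void (subtracted): 90 × 40, A = 3 600 mm², y = 45 mm, Ī = 480 000 mm⁴.
By symmetry the centroid is at mid-height, ȳ = 45 mm.
All pieces are centred on the centroidal x-axis, so I = ΣĪ (holes subtracted) = 8 025 000 mm⁴.
Repeating about the centroidal y-axis gives I_y = 18 150 000 mm⁴.
Polar second moment: J = I_x + I_y = 26 175 000 mm⁴.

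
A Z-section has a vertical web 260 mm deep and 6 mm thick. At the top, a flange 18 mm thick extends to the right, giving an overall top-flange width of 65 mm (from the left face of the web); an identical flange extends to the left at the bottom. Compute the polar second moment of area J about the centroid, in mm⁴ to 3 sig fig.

Split into non-overlapping primitives; take the origin at the lower-left of the bounding box.
Web: 6 × 260, A = 1 560 mm², y = 130 mm, Ī = 8 788 000 mm⁴.
Top flange (beyond web): 59 × 18, A = 1 062 mm², y = 251 mm, Ī = 28 674 mm⁴.
Bottom flange (beyond web): 59 × 18, A = 1 062 mm², y = 9 mm, Ī = 28 674 mm⁴.
Centroid: ȳ = ΣA·y / ΣA = 130 mm.
Transfer each piece to the centroidal x-axis using Ī + A·d² with d = y − 130:
  web: d = 0 mm → contributes +8 788 000 mm⁴
  top flange (beyond web): d = 121 mm → contributes +15 577 416 mm⁴
  bottom flange (beyond web): d = -121 mm → contributes +15 577 416 mm⁴
Total I = 39 942 832 mm⁴.
For the y-axis: x̄ = 62 mm.
Repeating about the centroidal y-axis gives I_y = 2 864 292 mm⁴.
Polar second moment: J = I_x + I_y = 42 807 124 mm⁴.

J ≈ 4.28 × 10⁷ mm⁴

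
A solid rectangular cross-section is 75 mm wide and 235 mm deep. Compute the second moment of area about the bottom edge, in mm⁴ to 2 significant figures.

I_base ≈ 3.2 × 10⁸ mm⁴

The section: 75 × 235, A = 17 625 mm², y = 117.5 mm, Ī = 81 111 719 mm⁴.
Transfer it to a horizontal axis along the bottom face using Ī + A·d² with d = y − 0:
  the section: d = 117.5 mm → contributes +324 446 875 mm⁴
Total I = 324 446 875 mm⁴.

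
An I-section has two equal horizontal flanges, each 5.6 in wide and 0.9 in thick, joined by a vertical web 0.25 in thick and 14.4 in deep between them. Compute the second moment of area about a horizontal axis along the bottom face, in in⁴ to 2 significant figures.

I_base ≈ 1600 in⁴

Break the section into simple shapes (no overlaps), measuring from the bottom-left corner of the bounding box.
Bottom flange: 5.6 × 0.9, A = 5.04 in², y = 0.45 in, Ī = 0.3402 in⁴.
Web: 0.25 × 14.4, A = 3.6 in², y = 8.1 in, Ī = 62.21 in⁴.
Top flange: 5.6 × 0.9, A = 5.04 in², y = 15.75 in, Ī = 0.3402 in⁴.
Transfer each piece to a horizontal axis along the bottom face using Ī + A·d² with d = y − 0:
  bottom flange: d = 0.45 in → contributes +1.361 in⁴
  web: d = 8.1 in → contributes +298.4 in⁴
  top flange: d = 15.75 in → contributes +1 251 in⁴
Total I = 1 550 in⁴.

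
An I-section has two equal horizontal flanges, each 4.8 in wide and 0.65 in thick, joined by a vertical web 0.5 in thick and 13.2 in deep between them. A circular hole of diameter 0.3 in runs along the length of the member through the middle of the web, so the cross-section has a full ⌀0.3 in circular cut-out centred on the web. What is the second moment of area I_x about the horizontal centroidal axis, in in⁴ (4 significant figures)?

Split into non-overlapping primitives; take the origin at the lower-left of the bounding box.
Bottom flange: 4.8 × 0.65, A = 3.12 in², y = 0.325 in, Ī = 0.10985 in⁴.
Web: 0.5 × 13.2, A = 6.6 in², y = 7.25 in, Ī = 95.832 in⁴.
Top flange: 4.8 × 0.65, A = 3.12 in², y = 14.175 in, Ī = 0.10985 in⁴.
Hole (subtracted): ⌀0.3, A = 0.0706858 in², y = 7.25 in, Ī = 0.000397608 in⁴.
By symmetry the centroid is at mid-height, ȳ = 7.25 in.
Transfer each piece to the horizontal centroidal axis using Ī + A·d² with d = y − 7.25:
  bottom flange: d = -6.925 in → contributes +149.731 in⁴
  web: d = 0 in → contributes +95.832 in⁴
  top flange: d = 6.925 in → contributes +149.731 in⁴
  hole: d = 0 in → contributes −0.000397608 in⁴
Total I = 395.294 in⁴.

I_x ≈ 395.3 in⁴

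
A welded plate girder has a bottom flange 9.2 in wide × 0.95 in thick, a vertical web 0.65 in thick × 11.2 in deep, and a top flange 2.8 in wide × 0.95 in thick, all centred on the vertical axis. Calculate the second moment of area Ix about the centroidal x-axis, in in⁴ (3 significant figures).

Ix ≈ 425 in⁴

Split into non-overlapping primitives; take the origin at the lower-left of the bounding box.
Bottom plate: 9.2 × 0.95, A = 8.74 in², y = 0.475 in, Ī = 0.65732 in⁴.
Web plate: 0.65 × 11.2, A = 7.28 in², y = 6.55 in, Ī = 76.1 in⁴.
Top plate: 2.8 × 0.95, A = 2.66 in², y = 12.625 in, Ī = 0.20005 in⁴.
Centroid: ȳ = ΣA·y / ΣA = 4.5727 in.
Transfer each piece to the centroidal x-axis using Ī + A·d² with d = y − 4.5727:
  bottom plate: d = -4.0977 in → contributes +147.41 in⁴
  web plate: d = 1.9773 in → contributes +104.56 in⁴
  top plate: d = 8.0523 in → contributes +172.67 in⁴
Total I = 424.65 in⁴.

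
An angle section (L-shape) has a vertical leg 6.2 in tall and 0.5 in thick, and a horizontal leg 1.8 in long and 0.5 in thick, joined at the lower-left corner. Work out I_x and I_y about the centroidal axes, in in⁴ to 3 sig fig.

Treat the section as a set of non-overlapping primitives; coordinates are from the bounding-box lower-left.
Vertical leg: 0.5 × 6.2, A = 3.1 in², y = 3.1 in, Ī = 9.9303 in⁴.
Horizontal leg (remainder): 1.3 × 0.5, A = 0.65 in², y = 0.25 in, Ī = 0.013542 in⁴.
Centroid: ȳ = ΣA·y / ΣA = 2.606 in.
Transfer each piece to the centroidal x-axis using Ī + A·d² with d = y − 2.606:
  vertical leg: d = 0.494 in → contributes +10.687 in⁴
  horizontal leg (remainder): d = -2.356 in → contributes +3.6215 in⁴
Total I = 14.308 in⁴.
For the y-axis: x̄ = 0.406 in.
Repeating about the centroidal y-axis gives I_y = 0.59137 in⁴.

I_x ≈ 14.3 in⁴, I_y ≈ 0.591 in⁴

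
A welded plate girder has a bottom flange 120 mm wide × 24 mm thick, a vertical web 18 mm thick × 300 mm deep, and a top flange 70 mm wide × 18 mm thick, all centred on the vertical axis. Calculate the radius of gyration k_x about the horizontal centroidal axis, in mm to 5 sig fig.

Treat the section as a set of non-overlapping primitives; coordinates are from the bounding-box lower-left.
Bottom plate: 120 × 24, A = 2 880 mm², y = 12 mm, Ī = 138 240 mm⁴.
Web plate: 18 × 300, A = 5 400 mm², y = 174 mm, Ī = 40 500 000 mm⁴.
Top plate: 70 × 18, A = 1 260 mm², y = 333 mm, Ī = 34 020 mm⁴.
Centroid: ȳ = ΣA·y / ΣA = 146.0943 mm.
Transfer each piece to the horizontal centroidal axis using Ī + A·d² with d = y − 146.0943:
  bottom plate: d = -134.0943 mm → contributes +51 924 361 mm⁴
  web plate: d = 27.90566 mm → contributes +44 705 120 mm⁴
  top plate: d = 186.9057 mm → contributes +44 050 515 mm⁴
Total I = 140 679 995 mm⁴.
Radius of gyration: k = √(I/A) = √(140 679 995 / 9 540) = 121.4345 mm.

k_x ≈ 121.43 mm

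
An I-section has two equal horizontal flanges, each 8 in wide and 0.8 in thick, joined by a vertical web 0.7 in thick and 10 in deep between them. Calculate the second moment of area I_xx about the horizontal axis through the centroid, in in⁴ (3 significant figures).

Treat the section as a set of non-overlapping primitives; coordinates are from the bounding-box lower-left.
Bottom flange: 8 × 0.8, A = 6.4 in², y = 0.4 in, Ī = 0.34133 in⁴.
Web: 0.7 × 10, A = 7 in², y = 5.8 in, Ī = 58.333 in⁴.
Top flange: 8 × 0.8, A = 6.4 in², y = 11.2 in, Ī = 0.34133 in⁴.
By symmetry the centroid is at mid-height, ȳ = 5.8 in.
Transfer each piece to the horizontal axis through the centroid using Ī + A·d² with d = y − 5.8:
  bottom flange: d = -5.4 in → contributes +186.97 in⁴
  web: d = 0 in → contributes +58.333 in⁴
  top flange: d = 5.4 in → contributes +186.97 in⁴
Total I = 432.26 in⁴.

I_xx ≈ 432 in⁴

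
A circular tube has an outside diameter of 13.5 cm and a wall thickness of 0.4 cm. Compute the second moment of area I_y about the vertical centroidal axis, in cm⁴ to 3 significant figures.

Break the section into simple shapes (no overlaps), measuring from the bottom-left corner of the bounding box.
Outer circle: ⌀13.5, A = 143.14 cm², x = 6.75 cm, Ī = 1630.4 cm⁴.
Bore (subtracted): ⌀12.7, A = 126.68 cm², x = 6.75 cm, Ī = 1 277 cm⁴.
By symmetry the centroid is at mid-width, x̄ = 6.75 cm.
All pieces are centred on the vertical centroidal axis, so I = ΣĪ (holes subtracted) = 353.46 cm⁴.

I_y ≈ 353 cm⁴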